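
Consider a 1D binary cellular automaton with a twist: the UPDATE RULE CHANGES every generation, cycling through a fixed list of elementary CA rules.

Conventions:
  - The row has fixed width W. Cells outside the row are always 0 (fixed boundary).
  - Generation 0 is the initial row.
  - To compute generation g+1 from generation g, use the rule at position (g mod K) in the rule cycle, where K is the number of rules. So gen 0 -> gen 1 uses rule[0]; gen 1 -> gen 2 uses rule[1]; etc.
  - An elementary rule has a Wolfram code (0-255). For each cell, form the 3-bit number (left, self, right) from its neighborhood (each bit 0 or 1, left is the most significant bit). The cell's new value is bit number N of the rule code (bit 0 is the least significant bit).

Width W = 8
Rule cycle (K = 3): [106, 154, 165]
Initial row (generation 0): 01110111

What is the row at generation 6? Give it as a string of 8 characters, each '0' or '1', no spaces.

Gen 0: 01110111
Gen 1 (rule 106): 11011101
Gen 2 (rule 154): 10011000
Gen 3 (rule 165): 10000011
Gen 4 (rule 106): 00000111
Gen 5 (rule 154): 00001110
Gen 6 (rule 165): 11100100

Answer: 11100100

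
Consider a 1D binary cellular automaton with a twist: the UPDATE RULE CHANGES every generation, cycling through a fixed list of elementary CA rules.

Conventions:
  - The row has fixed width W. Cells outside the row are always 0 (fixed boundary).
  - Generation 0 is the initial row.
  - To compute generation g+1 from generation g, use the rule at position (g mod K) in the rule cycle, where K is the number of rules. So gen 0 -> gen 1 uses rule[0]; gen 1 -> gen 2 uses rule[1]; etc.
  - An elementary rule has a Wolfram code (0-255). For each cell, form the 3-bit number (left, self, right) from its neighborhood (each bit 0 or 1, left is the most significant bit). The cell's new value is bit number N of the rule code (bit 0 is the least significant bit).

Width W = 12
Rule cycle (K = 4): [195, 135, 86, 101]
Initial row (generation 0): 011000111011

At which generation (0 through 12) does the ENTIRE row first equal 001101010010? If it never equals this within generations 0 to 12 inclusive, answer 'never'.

Gen 0: 011000111011
Gen 1 (rule 195): 101011011001
Gen 2 (rule 135): 101000000011
Gen 3 (rule 86): 101100000101
Gen 4 (rule 101): 110101110111
Gen 5 (rule 195): 010000110011
Gen 6 (rule 135): 110111000100
Gen 7 (rule 86): 010001101110
Gen 8 (rule 101): 010100110010
Gen 9 (rule 195): 100001010100
Gen 10 (rule 135): 101111010101
Gen 11 (rule 86): 100001010101
Gen 12 (rule 101): 101101111111

Answer: never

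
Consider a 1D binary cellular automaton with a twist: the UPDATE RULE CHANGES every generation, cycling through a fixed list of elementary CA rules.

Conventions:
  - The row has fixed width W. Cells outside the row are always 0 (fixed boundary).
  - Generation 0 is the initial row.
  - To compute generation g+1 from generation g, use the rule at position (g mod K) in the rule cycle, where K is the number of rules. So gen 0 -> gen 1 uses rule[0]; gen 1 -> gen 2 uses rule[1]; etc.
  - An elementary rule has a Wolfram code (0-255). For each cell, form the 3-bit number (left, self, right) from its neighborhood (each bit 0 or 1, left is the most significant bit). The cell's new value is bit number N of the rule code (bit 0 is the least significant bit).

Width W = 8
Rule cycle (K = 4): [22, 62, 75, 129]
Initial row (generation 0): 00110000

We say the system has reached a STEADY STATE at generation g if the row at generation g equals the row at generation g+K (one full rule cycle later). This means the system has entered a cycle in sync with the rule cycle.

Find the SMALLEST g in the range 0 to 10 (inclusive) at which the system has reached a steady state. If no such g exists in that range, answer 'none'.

Gen 0: 00110000
Gen 1 (rule 22): 01001000
Gen 2 (rule 62): 11111100
Gen 3 (rule 75): 10000101
Gen 4 (rule 129): 00110000
Gen 5 (rule 22): 01001000
Gen 6 (rule 62): 11111100
Gen 7 (rule 75): 10000101
Gen 8 (rule 129): 00110000
Gen 9 (rule 22): 01001000
Gen 10 (rule 62): 11111100
Gen 11 (rule 75): 10000101
Gen 12 (rule 129): 00110000
Gen 13 (rule 22): 01001000
Gen 14 (rule 62): 11111100

Answer: 0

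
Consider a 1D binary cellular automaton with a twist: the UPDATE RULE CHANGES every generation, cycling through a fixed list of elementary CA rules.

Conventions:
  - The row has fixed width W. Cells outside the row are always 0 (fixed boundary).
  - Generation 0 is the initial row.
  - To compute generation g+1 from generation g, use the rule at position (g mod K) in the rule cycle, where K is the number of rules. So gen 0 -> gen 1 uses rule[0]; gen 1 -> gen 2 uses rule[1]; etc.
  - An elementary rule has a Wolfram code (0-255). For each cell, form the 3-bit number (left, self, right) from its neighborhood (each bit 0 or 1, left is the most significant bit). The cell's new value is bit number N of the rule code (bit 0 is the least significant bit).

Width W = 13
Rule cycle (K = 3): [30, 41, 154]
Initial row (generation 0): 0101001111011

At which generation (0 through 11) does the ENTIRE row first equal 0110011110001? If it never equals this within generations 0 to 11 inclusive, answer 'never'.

Gen 0: 0101001111011
Gen 1 (rule 30): 1101111000010
Gen 2 (rule 41): 1011000011000
Gen 3 (rule 154): 0010100110100
Gen 4 (rule 30): 0110111100110
Gen 5 (rule 41): 0101100000100
Gen 6 (rule 154): 1001010001010
Gen 7 (rule 30): 1111011011011
Gen 8 (rule 41): 1000110110110
Gen 9 (rule 154): 0101100100101
Gen 10 (rule 30): 1101011111101
Gen 11 (rule 41): 1010110000010

Answer: never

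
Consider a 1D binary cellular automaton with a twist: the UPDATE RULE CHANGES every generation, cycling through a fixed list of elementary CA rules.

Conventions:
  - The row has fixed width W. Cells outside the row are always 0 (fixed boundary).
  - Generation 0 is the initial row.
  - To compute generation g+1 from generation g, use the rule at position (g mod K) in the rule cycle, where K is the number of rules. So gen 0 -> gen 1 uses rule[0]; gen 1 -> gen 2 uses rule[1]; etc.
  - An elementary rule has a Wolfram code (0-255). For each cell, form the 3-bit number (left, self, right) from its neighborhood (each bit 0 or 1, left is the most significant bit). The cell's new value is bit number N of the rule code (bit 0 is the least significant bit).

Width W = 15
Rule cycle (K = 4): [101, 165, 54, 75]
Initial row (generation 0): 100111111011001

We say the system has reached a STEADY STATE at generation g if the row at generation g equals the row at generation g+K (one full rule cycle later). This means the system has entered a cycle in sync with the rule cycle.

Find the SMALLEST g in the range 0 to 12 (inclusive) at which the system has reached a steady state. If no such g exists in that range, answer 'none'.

Gen 0: 100111111011001
Gen 1 (rule 101): 100000001101001
Gen 2 (rule 165): 101111100011001
Gen 3 (rule 54): 110000010100111
Gen 4 (rule 75): 110111100001101
Gen 5 (rule 101): 011000101100111
Gen 6 (rule 165): 000010110000010
Gen 7 (rule 54): 000111001000111
Gen 8 (rule 75): 111101010011101
Gen 9 (rule 101): 000111110000111
Gen 10 (rule 165): 110011100110010
Gen 11 (rule 54): 001100011001111
Gen 12 (rule 75): 111101111011001
Gen 13 (rule 101): 000110001101001
Gen 14 (rule 165): 110000100011001
Gen 15 (rule 54): 001001110100111
Gen 16 (rule 75): 110011010001101

Answer: none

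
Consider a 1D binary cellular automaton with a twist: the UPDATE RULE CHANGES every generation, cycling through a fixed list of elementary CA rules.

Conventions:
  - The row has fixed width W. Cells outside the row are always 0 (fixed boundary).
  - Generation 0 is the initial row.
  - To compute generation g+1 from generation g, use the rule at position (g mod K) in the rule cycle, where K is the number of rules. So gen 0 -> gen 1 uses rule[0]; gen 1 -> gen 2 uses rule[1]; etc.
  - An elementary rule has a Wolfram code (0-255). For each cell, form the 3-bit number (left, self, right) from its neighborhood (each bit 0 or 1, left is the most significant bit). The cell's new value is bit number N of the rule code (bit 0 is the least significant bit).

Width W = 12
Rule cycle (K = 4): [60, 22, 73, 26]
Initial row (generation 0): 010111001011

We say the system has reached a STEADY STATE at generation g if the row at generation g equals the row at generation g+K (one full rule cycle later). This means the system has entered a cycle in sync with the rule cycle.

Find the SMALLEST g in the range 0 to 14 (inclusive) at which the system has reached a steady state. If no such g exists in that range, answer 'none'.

Gen 0: 010111001011
Gen 1 (rule 60): 011100101110
Gen 2 (rule 22): 100011100001
Gen 3 (rule 73): 001010101100
Gen 4 (rule 26): 010000001010
Gen 5 (rule 60): 011000001111
Gen 6 (rule 22): 100100010000
Gen 7 (rule 73): 000001000111
Gen 8 (rule 26): 000010101100
Gen 9 (rule 60): 000011111010
Gen 10 (rule 22): 000100000011
Gen 11 (rule 73): 110001111011
Gen 12 (rule 26): 101011000010
Gen 13 (rule 60): 111110100011
Gen 14 (rule 22): 000000110100
Gen 15 (rule 73): 111110110001
Gen 16 (rule 26): 100000101010
Gen 17 (rule 60): 110000111111
Gen 18 (rule 22): 001001000000

Answer: none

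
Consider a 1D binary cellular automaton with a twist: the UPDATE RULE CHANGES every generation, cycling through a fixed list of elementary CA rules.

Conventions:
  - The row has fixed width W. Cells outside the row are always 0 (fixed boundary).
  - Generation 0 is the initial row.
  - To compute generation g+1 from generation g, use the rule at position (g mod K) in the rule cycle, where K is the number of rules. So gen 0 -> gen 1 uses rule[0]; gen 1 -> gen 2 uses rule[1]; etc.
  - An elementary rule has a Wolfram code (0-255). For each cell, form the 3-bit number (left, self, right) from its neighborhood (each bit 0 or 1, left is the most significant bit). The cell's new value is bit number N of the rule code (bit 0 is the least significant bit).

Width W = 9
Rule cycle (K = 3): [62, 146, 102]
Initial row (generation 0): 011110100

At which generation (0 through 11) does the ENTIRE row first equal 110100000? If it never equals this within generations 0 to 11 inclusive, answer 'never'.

Gen 0: 011110100
Gen 1 (rule 62): 110001110
Gen 2 (rule 146): 001010101
Gen 3 (rule 102): 011111111
Gen 4 (rule 62): 110000000
Gen 5 (rule 146): 001000000
Gen 6 (rule 102): 011000000
Gen 7 (rule 62): 110100000
Gen 8 (rule 146): 000010000
Gen 9 (rule 102): 000110000
Gen 10 (rule 62): 001101000
Gen 11 (rule 146): 010000100

Answer: 7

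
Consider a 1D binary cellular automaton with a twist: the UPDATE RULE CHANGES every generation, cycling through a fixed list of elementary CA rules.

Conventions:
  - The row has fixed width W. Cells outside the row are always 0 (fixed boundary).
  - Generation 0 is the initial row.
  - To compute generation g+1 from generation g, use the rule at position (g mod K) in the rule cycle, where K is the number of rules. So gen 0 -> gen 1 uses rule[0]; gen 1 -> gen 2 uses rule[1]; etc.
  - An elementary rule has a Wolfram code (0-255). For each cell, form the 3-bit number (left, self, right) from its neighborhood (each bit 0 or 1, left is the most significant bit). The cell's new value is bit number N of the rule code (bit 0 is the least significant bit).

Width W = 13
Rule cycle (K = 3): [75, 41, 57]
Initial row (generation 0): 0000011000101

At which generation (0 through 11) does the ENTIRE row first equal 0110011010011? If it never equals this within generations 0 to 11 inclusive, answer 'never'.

Gen 0: 0000011000101
Gen 1 (rule 75): 1111111011000
Gen 2 (rule 41): 1000000110011
Gen 3 (rule 57): 0111110101010
Gen 4 (rule 75): 1100010000000
Gen 5 (rule 41): 1001000111111
Gen 6 (rule 57): 0100110100000
Gen 7 (rule 75): 1001110001111
Gen 8 (rule 41): 0001000101000
Gen 9 (rule 57): 1100110010111
Gen 10 (rule 75): 1101110100101
Gen 11 (rule 41): 1011001000010

Answer: never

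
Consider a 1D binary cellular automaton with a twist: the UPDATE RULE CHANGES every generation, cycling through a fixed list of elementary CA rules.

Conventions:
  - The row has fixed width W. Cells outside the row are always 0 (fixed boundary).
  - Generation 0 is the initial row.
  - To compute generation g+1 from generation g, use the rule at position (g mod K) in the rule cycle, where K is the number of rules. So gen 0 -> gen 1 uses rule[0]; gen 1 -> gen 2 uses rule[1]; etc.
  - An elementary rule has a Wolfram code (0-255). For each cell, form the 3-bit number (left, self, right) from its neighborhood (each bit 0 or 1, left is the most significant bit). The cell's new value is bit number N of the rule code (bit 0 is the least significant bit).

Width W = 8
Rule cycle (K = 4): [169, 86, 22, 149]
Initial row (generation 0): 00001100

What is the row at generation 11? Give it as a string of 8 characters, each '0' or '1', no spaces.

Gen 0: 00001100
Gen 1 (rule 169): 11101001
Gen 2 (rule 86): 00101111
Gen 3 (rule 22): 01100000
Gen 4 (rule 149): 00011111
Gen 5 (rule 169): 11011110
Gen 6 (rule 86): 01000011
Gen 7 (rule 22): 11100100
Gen 8 (rule 149): 01010111
Gen 9 (rule 169): 00101110
Gen 10 (rule 86): 01100011
Gen 11 (rule 22): 10010100

Answer: 10010100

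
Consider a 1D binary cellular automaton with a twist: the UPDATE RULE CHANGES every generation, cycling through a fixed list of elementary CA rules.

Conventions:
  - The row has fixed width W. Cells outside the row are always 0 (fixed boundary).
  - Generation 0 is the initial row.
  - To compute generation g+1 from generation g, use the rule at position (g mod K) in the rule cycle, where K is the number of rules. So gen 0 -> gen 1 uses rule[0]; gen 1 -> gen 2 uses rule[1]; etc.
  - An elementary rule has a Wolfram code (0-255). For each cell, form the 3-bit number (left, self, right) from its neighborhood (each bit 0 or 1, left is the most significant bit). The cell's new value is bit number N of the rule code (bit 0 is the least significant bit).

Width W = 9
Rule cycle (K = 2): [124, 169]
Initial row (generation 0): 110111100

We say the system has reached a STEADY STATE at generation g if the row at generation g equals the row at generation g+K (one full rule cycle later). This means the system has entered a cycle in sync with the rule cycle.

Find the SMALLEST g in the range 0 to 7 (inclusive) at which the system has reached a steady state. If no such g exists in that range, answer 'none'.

Gen 0: 110111100
Gen 1 (rule 124): 111100110
Gen 2 (rule 169): 111000100
Gen 3 (rule 124): 101100110
Gen 4 (rule 169): 011000100
Gen 5 (rule 124): 011100110
Gen 6 (rule 169): 011000100
Gen 7 (rule 124): 011100110
Gen 8 (rule 169): 011000100
Gen 9 (rule 124): 011100110

Answer: 4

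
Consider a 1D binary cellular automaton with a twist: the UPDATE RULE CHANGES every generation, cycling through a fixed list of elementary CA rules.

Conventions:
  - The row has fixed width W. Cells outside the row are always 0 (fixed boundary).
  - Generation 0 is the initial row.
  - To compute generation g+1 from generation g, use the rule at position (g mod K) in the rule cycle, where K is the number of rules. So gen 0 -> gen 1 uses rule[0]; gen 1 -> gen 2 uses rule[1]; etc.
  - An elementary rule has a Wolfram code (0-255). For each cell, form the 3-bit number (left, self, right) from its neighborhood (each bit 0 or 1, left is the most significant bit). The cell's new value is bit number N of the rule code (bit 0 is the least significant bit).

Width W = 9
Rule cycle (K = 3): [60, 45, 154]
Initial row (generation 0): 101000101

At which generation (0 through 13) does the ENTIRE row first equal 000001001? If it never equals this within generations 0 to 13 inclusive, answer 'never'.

Gen 0: 101000101
Gen 1 (rule 60): 111100111
Gen 2 (rule 45): 100000100
Gen 3 (rule 154): 010001010
Gen 4 (rule 60): 011001111
Gen 5 (rule 45): 010001000
Gen 6 (rule 154): 101010100
Gen 7 (rule 60): 111111110
Gen 8 (rule 45): 100000000
Gen 9 (rule 154): 010000000
Gen 10 (rule 60): 011000000
Gen 11 (rule 45): 010011111
Gen 12 (rule 154): 101111110
Gen 13 (rule 60): 111000001

Answer: never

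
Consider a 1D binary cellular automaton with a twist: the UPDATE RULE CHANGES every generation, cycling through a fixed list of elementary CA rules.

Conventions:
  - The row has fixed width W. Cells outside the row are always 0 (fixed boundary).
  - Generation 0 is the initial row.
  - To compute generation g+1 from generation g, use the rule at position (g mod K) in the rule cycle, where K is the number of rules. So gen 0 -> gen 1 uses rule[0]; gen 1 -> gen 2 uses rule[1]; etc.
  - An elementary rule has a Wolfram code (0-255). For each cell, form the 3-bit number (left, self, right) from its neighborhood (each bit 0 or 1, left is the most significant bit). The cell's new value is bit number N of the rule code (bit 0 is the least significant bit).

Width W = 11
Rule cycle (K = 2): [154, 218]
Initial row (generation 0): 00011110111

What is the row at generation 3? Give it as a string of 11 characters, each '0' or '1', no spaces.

Gen 0: 00011110111
Gen 1 (rule 154): 00111100110
Gen 2 (rule 218): 01111111111
Gen 3 (rule 154): 11111111110

Answer: 11111111110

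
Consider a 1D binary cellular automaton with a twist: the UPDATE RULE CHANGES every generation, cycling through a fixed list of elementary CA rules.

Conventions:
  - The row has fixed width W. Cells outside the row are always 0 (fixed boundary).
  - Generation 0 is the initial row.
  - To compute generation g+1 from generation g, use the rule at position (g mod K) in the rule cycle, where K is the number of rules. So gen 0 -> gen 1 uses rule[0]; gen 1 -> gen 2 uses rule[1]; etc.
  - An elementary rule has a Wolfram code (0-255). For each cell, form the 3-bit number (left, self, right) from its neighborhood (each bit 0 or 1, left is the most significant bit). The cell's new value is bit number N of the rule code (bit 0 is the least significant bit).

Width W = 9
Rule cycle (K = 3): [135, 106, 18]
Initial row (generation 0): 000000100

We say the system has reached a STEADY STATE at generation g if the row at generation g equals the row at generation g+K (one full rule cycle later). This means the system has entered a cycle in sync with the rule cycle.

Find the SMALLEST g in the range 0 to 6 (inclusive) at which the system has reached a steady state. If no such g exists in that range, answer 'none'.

Answer: none

Derivation:
Gen 0: 000000100
Gen 1 (rule 135): 111111101
Gen 2 (rule 106): 100000110
Gen 3 (rule 18): 010001001
Gen 4 (rule 135): 110111011
Gen 5 (rule 106): 111101111
Gen 6 (rule 18): 000000000
Gen 7 (rule 135): 111111111
Gen 8 (rule 106): 100000001
Gen 9 (rule 18): 010000010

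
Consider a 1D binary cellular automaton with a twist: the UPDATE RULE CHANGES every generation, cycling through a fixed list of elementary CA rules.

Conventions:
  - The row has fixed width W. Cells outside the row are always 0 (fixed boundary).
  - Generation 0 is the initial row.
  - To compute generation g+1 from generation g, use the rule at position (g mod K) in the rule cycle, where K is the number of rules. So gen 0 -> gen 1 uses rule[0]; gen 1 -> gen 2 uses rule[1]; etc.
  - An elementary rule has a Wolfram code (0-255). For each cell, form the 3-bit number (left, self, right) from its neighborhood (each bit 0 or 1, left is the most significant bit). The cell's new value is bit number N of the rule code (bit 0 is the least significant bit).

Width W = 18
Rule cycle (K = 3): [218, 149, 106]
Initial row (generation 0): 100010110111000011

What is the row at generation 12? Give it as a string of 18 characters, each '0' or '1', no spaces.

Answer: 111110111101010111

Derivation:
Gen 0: 100010110111000011
Gen 1 (rule 218): 010100110111100111
Gen 2 (rule 149): 010110000011010010
Gen 3 (rule 106): 101110000111100100
Gen 4 (rule 218): 001111001111111010
Gen 5 (rule 149): 100110100111110011
Gen 6 (rule 106): 001111001100010111
Gen 7 (rule 218): 011111111110100111
Gen 8 (rule 149): 001111111100110010
Gen 9 (rule 106): 011000000101110100
Gen 10 (rule 218): 111100001001110010
Gen 11 (rule 149): 011011101100101011
Gen 12 (rule 106): 111110111101010111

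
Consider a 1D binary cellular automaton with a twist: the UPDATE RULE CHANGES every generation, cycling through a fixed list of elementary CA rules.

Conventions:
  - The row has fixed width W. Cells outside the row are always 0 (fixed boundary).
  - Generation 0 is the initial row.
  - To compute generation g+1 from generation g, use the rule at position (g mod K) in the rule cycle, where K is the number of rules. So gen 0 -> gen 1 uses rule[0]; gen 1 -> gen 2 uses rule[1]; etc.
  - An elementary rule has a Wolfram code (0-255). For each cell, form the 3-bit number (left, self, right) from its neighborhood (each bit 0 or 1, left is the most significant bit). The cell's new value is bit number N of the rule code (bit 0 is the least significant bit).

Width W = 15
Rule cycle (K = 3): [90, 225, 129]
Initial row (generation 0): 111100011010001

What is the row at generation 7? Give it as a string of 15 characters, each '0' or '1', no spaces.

Gen 0: 111100011010001
Gen 1 (rule 90): 100110111001010
Gen 2 (rule 225): 000011011000100
Gen 3 (rule 129): 111000000010001
Gen 4 (rule 90): 101100000101010
Gen 5 (rule 225): 010101110010100
Gen 6 (rule 129): 000000100000001
Gen 7 (rule 90): 000001010000010

Answer: 000001010000010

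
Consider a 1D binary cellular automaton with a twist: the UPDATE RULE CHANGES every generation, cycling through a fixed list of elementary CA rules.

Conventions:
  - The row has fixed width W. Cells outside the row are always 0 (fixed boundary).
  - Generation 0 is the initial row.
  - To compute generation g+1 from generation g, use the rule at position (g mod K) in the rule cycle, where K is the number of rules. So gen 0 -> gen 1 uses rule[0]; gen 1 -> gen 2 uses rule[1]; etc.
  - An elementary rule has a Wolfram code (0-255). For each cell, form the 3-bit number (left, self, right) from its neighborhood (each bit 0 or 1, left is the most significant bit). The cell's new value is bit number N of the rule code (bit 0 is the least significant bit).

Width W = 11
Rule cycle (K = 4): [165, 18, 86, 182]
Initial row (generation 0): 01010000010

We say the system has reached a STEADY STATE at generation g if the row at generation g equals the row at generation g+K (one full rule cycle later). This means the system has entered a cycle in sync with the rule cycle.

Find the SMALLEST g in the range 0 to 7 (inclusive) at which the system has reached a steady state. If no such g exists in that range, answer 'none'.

Gen 0: 01010000010
Gen 1 (rule 165): 01110111010
Gen 2 (rule 18): 10000000001
Gen 3 (rule 86): 11000000011
Gen 4 (rule 182): 00100000100
Gen 5 (rule 165): 10101110101
Gen 6 (rule 18): 00000000000
Gen 7 (rule 86): 00000000000
Gen 8 (rule 182): 00000000000
Gen 9 (rule 165): 11111111111
Gen 10 (rule 18): 00000000000
Gen 11 (rule 86): 00000000000

Answer: 6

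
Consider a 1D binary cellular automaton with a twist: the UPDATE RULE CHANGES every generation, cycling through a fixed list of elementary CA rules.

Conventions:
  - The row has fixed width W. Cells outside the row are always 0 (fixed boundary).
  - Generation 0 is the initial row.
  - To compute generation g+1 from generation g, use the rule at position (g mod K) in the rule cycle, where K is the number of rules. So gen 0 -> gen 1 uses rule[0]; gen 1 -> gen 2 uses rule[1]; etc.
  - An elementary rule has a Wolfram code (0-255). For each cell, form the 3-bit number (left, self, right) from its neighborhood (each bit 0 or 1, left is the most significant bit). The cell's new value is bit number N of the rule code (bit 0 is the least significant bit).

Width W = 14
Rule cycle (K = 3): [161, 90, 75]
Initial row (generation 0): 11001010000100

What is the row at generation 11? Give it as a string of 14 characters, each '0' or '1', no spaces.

Answer: 10111110101010

Derivation:
Gen 0: 11001010000100
Gen 1 (rule 161): 00000100110001
Gen 2 (rule 90): 00001011111010
Gen 3 (rule 75): 11110010001000
Gen 4 (rule 161): 01100000100011
Gen 5 (rule 90): 11110001010111
Gen 6 (rule 75): 10010110000101
Gen 7 (rule 161): 00001000110010
Gen 8 (rule 90): 00010101111101
Gen 9 (rule 75): 11100001000100
Gen 10 (rule 161): 01001100010001
Gen 11 (rule 90): 10111110101010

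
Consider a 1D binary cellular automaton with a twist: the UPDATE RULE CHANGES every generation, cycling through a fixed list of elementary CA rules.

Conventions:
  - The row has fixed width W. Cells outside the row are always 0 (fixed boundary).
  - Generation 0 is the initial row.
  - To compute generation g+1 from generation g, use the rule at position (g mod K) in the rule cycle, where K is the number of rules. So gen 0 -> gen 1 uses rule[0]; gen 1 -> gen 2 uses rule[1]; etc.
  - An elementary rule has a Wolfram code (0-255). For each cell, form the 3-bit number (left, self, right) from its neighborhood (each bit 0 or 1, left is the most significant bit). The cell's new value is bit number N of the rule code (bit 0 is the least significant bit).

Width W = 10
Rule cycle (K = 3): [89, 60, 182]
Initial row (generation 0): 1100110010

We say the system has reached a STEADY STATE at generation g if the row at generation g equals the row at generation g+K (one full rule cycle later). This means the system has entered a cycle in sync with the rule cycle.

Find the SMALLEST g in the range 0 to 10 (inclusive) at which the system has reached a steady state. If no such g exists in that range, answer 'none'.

Gen 0: 1100110010
Gen 1 (rule 89): 1110111001
Gen 2 (rule 60): 1001100101
Gen 3 (rule 182): 1110011111
Gen 4 (rule 89): 1011010001
Gen 5 (rule 60): 1110111001
Gen 6 (rule 182): 0101010111
Gen 7 (rule 89): 0000000101
Gen 8 (rule 60): 0000000111
Gen 9 (rule 182): 0000001010
Gen 10 (rule 89): 1111100001
Gen 11 (rule 60): 1000010001
Gen 12 (rule 182): 1100111011
Gen 13 (rule 89): 1110101011

Answer: none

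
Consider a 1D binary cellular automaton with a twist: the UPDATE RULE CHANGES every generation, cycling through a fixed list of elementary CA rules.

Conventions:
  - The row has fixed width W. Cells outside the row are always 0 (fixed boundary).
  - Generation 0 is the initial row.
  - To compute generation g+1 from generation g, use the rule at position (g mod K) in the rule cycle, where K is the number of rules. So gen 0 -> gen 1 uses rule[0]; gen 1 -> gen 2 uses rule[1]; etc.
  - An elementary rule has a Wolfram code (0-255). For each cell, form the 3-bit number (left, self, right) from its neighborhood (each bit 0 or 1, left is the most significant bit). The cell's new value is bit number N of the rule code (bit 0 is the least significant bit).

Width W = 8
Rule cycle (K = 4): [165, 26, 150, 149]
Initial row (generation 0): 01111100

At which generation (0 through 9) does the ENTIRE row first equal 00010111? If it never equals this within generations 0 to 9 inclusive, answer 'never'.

Answer: 5

Derivation:
Gen 0: 01111100
Gen 1 (rule 165): 00111001
Gen 2 (rule 26): 01100110
Gen 3 (rule 150): 10011001
Gen 4 (rule 149): 11000101
Gen 5 (rule 165): 00010111
Gen 6 (rule 26): 00100100
Gen 7 (rule 150): 01111110
Gen 8 (rule 149): 00111101
Gen 9 (rule 165): 10011011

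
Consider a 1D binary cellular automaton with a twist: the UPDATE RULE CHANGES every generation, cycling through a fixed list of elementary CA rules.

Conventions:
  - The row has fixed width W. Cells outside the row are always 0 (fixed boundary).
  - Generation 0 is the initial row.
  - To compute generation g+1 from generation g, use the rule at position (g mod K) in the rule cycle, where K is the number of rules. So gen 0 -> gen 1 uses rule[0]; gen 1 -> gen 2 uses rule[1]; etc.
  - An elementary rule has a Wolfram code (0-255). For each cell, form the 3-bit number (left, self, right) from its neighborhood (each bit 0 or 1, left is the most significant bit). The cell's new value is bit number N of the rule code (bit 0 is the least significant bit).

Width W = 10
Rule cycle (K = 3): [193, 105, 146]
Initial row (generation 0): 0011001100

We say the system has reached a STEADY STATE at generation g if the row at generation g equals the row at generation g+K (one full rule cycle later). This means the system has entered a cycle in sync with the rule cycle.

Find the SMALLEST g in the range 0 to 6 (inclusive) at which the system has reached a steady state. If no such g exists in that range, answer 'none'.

Answer: none

Derivation:
Gen 0: 0011001100
Gen 1 (rule 193): 1001000101
Gen 2 (rule 105): 0000010010
Gen 3 (rule 146): 0000101101
Gen 4 (rule 193): 1110000100
Gen 5 (rule 105): 1010110001
Gen 6 (rule 146): 0000001010
Gen 7 (rule 193): 1111100000
Gen 8 (rule 105): 1000101111
Gen 9 (rule 146): 0101000110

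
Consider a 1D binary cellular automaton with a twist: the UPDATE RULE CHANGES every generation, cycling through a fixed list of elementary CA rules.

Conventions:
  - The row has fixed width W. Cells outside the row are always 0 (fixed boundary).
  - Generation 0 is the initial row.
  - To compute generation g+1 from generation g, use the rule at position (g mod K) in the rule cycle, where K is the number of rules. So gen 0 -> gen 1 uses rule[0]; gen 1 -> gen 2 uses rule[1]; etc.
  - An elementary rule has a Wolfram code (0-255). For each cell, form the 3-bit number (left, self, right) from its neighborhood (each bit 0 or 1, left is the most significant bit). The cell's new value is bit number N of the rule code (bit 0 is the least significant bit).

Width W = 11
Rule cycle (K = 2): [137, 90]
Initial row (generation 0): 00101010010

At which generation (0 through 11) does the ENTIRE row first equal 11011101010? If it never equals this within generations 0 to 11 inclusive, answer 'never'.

Gen 0: 00101010010
Gen 1 (rule 137): 10000000000
Gen 2 (rule 90): 01000000000
Gen 3 (rule 137): 00011111111
Gen 4 (rule 90): 00110000001
Gen 5 (rule 137): 10100111100
Gen 6 (rule 90): 00011100110
Gen 7 (rule 137): 11011000100
Gen 8 (rule 90): 11011101010
Gen 9 (rule 137): 10011000000
Gen 10 (rule 90): 01111100000
Gen 11 (rule 137): 01111001111

Answer: 8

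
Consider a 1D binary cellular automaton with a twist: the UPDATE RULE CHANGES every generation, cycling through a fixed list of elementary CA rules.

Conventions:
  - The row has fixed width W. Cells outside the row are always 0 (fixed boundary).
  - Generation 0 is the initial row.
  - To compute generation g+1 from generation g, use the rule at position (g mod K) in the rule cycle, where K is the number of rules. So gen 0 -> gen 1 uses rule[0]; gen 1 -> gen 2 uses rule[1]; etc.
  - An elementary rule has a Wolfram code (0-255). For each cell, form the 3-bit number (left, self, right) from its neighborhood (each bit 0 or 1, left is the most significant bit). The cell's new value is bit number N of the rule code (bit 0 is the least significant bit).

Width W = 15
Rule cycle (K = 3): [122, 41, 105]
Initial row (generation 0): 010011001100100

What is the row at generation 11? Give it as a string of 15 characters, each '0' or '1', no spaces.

Answer: 010011010110000

Derivation:
Gen 0: 010011001100100
Gen 1 (rule 122): 101111111111010
Gen 2 (rule 41): 011000000000100
Gen 3 (rule 105): 011011111110001
Gen 4 (rule 122): 111110000011010
Gen 5 (rule 41): 100000111010100
Gen 6 (rule 105): 001110101101001
Gen 7 (rule 122): 011011011110110
Gen 8 (rule 41): 010110110001100
Gen 9 (rule 105): 001111110101101
Gen 10 (rule 122): 011000011011110
Gen 11 (rule 41): 010011010110000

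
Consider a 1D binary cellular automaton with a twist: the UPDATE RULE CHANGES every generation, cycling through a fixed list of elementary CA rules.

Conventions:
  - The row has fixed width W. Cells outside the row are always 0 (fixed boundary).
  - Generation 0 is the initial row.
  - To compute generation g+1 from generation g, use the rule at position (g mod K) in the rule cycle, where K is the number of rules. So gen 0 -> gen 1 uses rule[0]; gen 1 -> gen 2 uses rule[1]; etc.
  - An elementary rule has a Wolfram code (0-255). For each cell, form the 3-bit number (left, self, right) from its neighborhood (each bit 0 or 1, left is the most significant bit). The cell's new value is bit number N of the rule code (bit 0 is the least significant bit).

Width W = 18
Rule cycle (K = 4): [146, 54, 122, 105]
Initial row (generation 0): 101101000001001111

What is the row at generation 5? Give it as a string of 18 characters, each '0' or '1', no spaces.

Answer: 010001100010001101

Derivation:
Gen 0: 101101000001001111
Gen 1 (rule 146): 000000100010110110
Gen 2 (rule 54): 000001110111001001
Gen 3 (rule 122): 000011011101110110
Gen 4 (rule 105): 111011110111011110
Gen 5 (rule 146): 010001100010001101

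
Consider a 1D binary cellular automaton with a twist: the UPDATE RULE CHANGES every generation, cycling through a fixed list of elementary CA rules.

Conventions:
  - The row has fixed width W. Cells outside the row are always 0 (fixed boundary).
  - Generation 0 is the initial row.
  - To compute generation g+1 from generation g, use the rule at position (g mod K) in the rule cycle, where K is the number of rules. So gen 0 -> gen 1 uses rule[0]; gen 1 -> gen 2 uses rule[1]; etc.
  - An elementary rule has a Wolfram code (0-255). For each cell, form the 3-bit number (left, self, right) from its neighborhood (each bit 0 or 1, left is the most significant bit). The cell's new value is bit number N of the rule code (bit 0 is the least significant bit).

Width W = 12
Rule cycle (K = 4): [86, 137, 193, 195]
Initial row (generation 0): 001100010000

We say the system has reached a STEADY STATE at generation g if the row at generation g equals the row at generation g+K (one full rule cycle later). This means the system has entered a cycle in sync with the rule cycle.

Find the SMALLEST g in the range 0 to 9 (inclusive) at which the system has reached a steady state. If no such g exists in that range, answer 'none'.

Gen 0: 001100010000
Gen 1 (rule 86): 010110111000
Gen 2 (rule 137): 000100110011
Gen 3 (rule 193): 110000010001
Gen 4 (rule 195): 010111100110
Gen 5 (rule 86): 110000111011
Gen 6 (rule 137): 100110110010
Gen 7 (rule 193): 000010010000
Gen 8 (rule 195): 111100100111
Gen 9 (rule 86): 000111111001
Gen 10 (rule 137): 110111110000
Gen 11 (rule 193): 010011110111
Gen 12 (rule 195): 100101110011
Gen 13 (rule 86): 111100011101

Answer: none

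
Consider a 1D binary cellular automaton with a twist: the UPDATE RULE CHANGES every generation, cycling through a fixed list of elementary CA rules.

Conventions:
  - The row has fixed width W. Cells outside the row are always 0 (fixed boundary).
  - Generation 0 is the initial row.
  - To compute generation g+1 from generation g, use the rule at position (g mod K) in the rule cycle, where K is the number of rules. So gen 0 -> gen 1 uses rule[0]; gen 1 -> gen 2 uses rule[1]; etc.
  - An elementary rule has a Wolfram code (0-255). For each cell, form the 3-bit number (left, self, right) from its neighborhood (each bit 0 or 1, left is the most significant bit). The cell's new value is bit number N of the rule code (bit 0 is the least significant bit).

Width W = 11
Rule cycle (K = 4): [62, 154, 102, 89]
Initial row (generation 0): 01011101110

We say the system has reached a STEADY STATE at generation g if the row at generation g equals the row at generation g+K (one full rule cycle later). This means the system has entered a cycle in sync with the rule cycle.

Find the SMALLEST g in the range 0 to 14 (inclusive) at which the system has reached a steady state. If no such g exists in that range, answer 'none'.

Gen 0: 01011101110
Gen 1 (rule 62): 11110011001
Gen 2 (rule 154): 11101110110
Gen 3 (rule 102): 00110011010
Gen 4 (rule 89): 10111011001
Gen 5 (rule 62): 11100110111
Gen 6 (rule 154): 11011100110
Gen 7 (rule 102): 01100101010
Gen 8 (rule 89): 01110000001
Gen 9 (rule 62): 11001000011
Gen 10 (rule 154): 10110100110
Gen 11 (rule 102): 11011101010
Gen 12 (rule 89): 11010100001
Gen 13 (rule 62): 10111110011
Gen 14 (rule 154): 00111101110
Gen 15 (rule 102): 01000110010
Gen 16 (rule 89): 00110111001
Gen 17 (rule 62): 01101100111
Gen 18 (rule 154): 11001011110

Answer: none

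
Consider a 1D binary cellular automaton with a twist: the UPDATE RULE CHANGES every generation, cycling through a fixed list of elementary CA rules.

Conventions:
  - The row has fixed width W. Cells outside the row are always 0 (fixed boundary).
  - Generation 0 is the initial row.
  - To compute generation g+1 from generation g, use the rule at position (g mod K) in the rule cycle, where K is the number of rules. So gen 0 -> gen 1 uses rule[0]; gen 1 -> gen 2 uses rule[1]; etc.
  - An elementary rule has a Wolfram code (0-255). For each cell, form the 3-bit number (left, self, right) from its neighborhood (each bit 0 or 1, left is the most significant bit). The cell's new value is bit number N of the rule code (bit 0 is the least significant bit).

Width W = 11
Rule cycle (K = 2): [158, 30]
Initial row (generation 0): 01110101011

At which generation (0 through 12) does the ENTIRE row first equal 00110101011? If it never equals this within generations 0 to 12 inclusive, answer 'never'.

Answer: never

Derivation:
Gen 0: 01110101011
Gen 1 (rule 158): 11100101010
Gen 2 (rule 30): 10011101011
Gen 3 (rule 158): 11111001010
Gen 4 (rule 30): 10000111011
Gen 5 (rule 158): 11001110010
Gen 6 (rule 30): 10111001111
Gen 7 (rule 158): 10110111110
Gen 8 (rule 30): 10100100001
Gen 9 (rule 158): 10111110011
Gen 10 (rule 30): 10100001110
Gen 11 (rule 158): 10110011101
Gen 12 (rule 30): 10101110001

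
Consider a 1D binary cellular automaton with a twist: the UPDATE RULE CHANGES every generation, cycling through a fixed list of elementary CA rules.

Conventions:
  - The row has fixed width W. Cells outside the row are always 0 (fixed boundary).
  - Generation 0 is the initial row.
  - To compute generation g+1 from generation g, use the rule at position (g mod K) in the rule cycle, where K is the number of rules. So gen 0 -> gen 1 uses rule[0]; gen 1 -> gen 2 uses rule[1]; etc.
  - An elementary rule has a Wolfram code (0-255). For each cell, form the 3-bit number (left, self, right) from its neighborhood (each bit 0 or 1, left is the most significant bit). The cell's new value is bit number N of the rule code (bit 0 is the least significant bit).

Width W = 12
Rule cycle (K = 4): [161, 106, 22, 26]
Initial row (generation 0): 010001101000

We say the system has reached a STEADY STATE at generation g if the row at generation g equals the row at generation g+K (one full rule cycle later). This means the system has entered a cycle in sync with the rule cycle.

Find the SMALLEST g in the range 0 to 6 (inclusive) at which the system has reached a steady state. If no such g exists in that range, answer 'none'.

Gen 0: 010001101000
Gen 1 (rule 161): 000100010011
Gen 2 (rule 106): 001000100111
Gen 3 (rule 22): 011101111000
Gen 4 (rule 26): 110001000100
Gen 5 (rule 161): 000100010001
Gen 6 (rule 106): 001000100010
Gen 7 (rule 22): 011101110111
Gen 8 (rule 26): 110001000100
Gen 9 (rule 161): 000100010001
Gen 10 (rule 106): 001000100010

Answer: 4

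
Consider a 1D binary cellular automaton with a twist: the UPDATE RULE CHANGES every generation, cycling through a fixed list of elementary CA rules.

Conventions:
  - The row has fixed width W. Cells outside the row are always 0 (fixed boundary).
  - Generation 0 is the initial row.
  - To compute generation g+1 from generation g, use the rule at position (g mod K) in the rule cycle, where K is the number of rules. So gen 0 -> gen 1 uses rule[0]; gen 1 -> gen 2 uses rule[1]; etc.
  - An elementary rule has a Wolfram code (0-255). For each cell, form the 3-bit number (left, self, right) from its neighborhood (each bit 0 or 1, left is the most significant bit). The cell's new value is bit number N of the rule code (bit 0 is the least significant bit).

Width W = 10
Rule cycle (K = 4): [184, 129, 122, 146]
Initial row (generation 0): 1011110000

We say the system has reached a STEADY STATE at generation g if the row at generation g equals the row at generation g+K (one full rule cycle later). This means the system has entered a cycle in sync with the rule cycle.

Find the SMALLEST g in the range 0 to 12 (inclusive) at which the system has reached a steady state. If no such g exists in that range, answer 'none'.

Answer: none

Derivation:
Gen 0: 1011110000
Gen 1 (rule 184): 0111101000
Gen 2 (rule 129): 0011000011
Gen 3 (rule 122): 0111100111
Gen 4 (rule 146): 1011011010
Gen 5 (rule 184): 0110110101
Gen 6 (rule 129): 0000000000
Gen 7 (rule 122): 0000000000
Gen 8 (rule 146): 0000000000
Gen 9 (rule 184): 0000000000
Gen 10 (rule 129): 1111111111
Gen 11 (rule 122): 1000000001
Gen 12 (rule 146): 0100000010
Gen 13 (rule 184): 0010000001
Gen 14 (rule 129): 1000111100
Gen 15 (rule 122): 0101100110
Gen 16 (rule 146): 1000011001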